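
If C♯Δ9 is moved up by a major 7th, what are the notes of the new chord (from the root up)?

B#  D##  F##  A##  C##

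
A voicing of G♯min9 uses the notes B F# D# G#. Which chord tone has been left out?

The full G♯min9 chord is G#, B, D#, F#, A#.
Comparing with the voicing, the major 9th (9th) — A# — is absent.

A#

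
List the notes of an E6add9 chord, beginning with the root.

E6add9 is a six-nine built on E.
Root: E
Major 3rd (3rd): G♯
Perfect 5th (5th): B
Major 6th (6th): C♯
Major 9th (9th): F♯

E, G♯, B, C♯, F♯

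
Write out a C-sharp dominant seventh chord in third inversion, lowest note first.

B – C-sharp – E-sharp – G-sharp

C-sharp dominant seventh = C-sharp–E-sharp–G-sharp–B; third inversion → seventh (B) lowest.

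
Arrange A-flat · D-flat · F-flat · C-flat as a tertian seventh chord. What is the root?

D-flat

Arranged so that each adjacent pair is a third by letter name: D-flat – F-flat – A-flat – C-flat.
The bottom of that stack, D-flat, is the root (this is D-flat minor seventh).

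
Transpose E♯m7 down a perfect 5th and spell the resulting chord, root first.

A#  C#  E#  G#

A perfect 5th down from E# is A#, so the new chord is A# minor seventh.
Root: A#
Minor 3rd (3rd): C#
Perfect 5th (5th): E#
Minor 7th (7th): G#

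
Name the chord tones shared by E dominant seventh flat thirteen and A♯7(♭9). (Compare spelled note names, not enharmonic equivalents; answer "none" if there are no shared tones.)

G♯, B

E dominant seventh flat thirteen = E, G♯, B, D, C.
A♯7(♭9) = A♯, C𝄪, E♯, G♯, B.
Shared: G♯, B.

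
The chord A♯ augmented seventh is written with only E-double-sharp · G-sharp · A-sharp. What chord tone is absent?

C-double-sharp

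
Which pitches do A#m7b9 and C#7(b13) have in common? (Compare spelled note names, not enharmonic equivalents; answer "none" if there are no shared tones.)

A#m7b9: A# C# E# G# B
C#7(b13): C# E# G# B A
Common to both → C#, E#, G#, B.

C#, E#, G#, B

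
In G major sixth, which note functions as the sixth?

E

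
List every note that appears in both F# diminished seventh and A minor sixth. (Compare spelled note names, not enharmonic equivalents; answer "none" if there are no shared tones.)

F# diminished seventh: F-sharp A C E-flat
A minor sixth: A C E F-sharp
Common to both → F-sharp, A, C.

F-sharp  A  C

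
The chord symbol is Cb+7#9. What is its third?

Cb+7#9 is built on Cb; its 3rd is a major 3rd above the root.
A third above C uses the letter E, and the major 3rd above Cb is Eb.

Eb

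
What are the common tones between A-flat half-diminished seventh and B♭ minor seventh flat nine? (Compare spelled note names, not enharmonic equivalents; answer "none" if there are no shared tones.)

A-flat  C-flat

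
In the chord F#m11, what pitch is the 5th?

C#

Root of F#m11 = F#. The 5th is a perfect 5th: F# up a perfect 5th → C#.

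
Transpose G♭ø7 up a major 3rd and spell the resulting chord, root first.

Bb – Db – Fb – Ab

A major 3rd up from Gb is Bb, so the new chord is Bb half-diminished seventh.
Bb — root
Db — minor 3rd
Fb — diminished 5th
Ab — minor 7th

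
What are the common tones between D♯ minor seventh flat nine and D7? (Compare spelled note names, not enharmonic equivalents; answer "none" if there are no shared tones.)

F#

D♯ minor seventh flat nine = D#, F#, A#, C#, E.
D7 = D, F#, A, C.
Shared: F#.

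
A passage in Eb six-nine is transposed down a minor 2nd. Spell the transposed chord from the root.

A minor 2nd down from E-flat is D, so the new chord is D six-nine.
root → D
3rd (major 3rd) → F-sharp
5th (perfect 5th) → A
6th (major 6th) → B
9th (major 9th) → E

D F-sharp A B E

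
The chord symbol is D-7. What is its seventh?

C

Root of D-7 = D. The 7th is a minor 7th: D up a minor 7th → C.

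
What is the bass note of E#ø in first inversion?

E#ø in root position is E#–G#–B–D#.
First inversion places the third in the bass, which is G#.

G#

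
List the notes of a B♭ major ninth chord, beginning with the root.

B-flat, D, F, A, C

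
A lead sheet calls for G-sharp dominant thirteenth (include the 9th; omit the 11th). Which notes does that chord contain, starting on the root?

G-sharp dominant thirteenth: dominant thirteenth on G#.
root → G#
3rd (major 3rd) → B#
5th (perfect 5th) → D#
7th (minor 7th) → F#
9th (major 9th) → A#
13th (major 13th) → E#

G#, B#, D#, F#, A#, E#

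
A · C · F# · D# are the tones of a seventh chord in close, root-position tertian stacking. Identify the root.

Arranged so that each adjacent pair is a third by letter name: D# – F# – A – C.
The bottom of that stack, D#, is the root (this is D# diminished seventh).

D#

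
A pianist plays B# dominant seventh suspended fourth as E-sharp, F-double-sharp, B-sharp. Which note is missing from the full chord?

A-sharp

B# dominant seventh suspended fourth = B-sharp, E-sharp, F-double-sharp, A-sharp. The voicing lacks the 7th (minor 7th), A-sharp.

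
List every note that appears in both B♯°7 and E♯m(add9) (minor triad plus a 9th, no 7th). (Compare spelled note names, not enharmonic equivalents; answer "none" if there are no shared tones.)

B♯°7: B# D# F# A
E♯m(add9): E# G# B# F##
Common to both → B#.

B#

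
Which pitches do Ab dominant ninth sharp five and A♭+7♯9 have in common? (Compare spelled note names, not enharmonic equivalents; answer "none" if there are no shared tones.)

Ab C E Gb

Ab dominant ninth sharp five: Ab C E Gb Bb
A♭+7♯9: Ab C E Gb B
Common to both → Ab, C, E, Gb.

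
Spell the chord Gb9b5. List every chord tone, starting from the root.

Gb9b5 is a dominant ninth flat five built on Gb.
Root: Gb
Major 3rd (3rd): Bb
Diminished 5th (5th): Dbb
Minor 7th (7th): Fb
Major 9th (9th): Ab

Gb, Bb, Dbb, Fb, Ab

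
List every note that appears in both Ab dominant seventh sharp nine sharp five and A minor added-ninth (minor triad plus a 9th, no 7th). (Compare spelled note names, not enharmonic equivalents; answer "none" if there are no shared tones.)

C, E, B

Ab dominant seventh sharp nine sharp five: A-flat C E G-flat B
A minor added-ninth: A C E B
Common to both → C, E, B.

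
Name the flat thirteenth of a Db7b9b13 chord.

Db7b9b13 is built on Db; its 13th is a minor 13th above the root.
A sixth above D uses the letter B, and the minor 13th above Db is Bbb.

Bbb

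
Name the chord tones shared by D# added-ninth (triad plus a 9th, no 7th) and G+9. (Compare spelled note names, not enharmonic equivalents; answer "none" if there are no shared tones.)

D♯

D# added-ninth = D♯, F𝄪, A♯, E♯.
G+9 = G, B, D♯, F, A.
Shared: D♯.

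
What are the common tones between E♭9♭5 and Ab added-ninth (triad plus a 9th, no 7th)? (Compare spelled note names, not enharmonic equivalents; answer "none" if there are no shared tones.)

Eb

E♭9♭5 = Eb, G, Bbb, Db, F.
Ab added-ninth = Ab, C, Eb, Bb.
Shared: Eb.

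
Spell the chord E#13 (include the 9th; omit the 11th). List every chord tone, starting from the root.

E#13: dominant thirteenth on E♯.
Root: E♯
Major 3rd (3rd): G𝄪
Perfect 5th (5th): B♯
Minor 7th (7th): D♯
Major 9th (9th): F𝄪
Major 13th (13th): C𝄪

E♯, G𝄪, B♯, D♯, F𝄪, C𝄪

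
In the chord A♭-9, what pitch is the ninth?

Root of A♭-9 = Ab. The 9th is a major 9th: Ab up a major 9th → Bb.

Bb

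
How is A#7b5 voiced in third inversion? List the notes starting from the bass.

A#7b5 = A#–C##–E–G#; third inversion → seventh (G#) lowest.

G# A# C## E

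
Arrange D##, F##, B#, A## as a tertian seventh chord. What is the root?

Stacking in thirds gives B# – D## – F## – A##, so B# is the root — B# major seventh.

B#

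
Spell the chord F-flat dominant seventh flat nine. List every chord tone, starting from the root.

F-flat dominant seventh flat nine: dominant seventh flat nine on Fb.
root → Fb
3rd (major 3rd) → Ab
5th (perfect 5th) → Cb
7th (minor 7th) → Ebb
9th (minor 9th) → Gbb

Fb Ab Cb Ebb Gbb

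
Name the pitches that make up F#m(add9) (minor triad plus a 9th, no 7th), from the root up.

Root F♯, quality minor added-ninth:
F♯ — root
A — minor 3rd
C♯ — perfect 5th
G♯ — major 9th

F♯ A C♯ G♯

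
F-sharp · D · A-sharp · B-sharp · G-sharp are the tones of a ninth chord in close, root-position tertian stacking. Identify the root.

Arranged so that each adjacent pair is a third by letter name: G-sharp – B-sharp – D – F-sharp – A-sharp.
The bottom of that stack, G-sharp, is the root (this is G-sharp dominant ninth flat five).

G-sharp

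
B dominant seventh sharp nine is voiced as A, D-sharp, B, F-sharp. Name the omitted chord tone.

B dominant seventh sharp nine = B, D-sharp, F-sharp, A, C-double-sharp. The voicing lacks the 9th (augmented 9th), C-double-sharp.

C-double-sharp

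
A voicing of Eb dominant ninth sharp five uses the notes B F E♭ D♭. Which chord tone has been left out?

G

The full Eb dominant ninth sharp five chord is E♭, G, B, D♭, F.
Comparing with the voicing, the major 3rd (3rd) — G — is absent.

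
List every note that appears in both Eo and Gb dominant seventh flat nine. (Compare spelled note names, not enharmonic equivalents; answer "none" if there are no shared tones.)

Bb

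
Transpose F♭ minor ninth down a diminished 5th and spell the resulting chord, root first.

A diminished 5th down from Fb is Bb, so the new chord is Bb minor ninth.
- root: Bb
- minor 3rd: Db
- perfect 5th: F
- minor 7th: Ab
- major 9th: C

Bb  Db  F  Ab  C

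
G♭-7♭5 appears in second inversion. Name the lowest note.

Dbb

G♭-7♭5 in root position is Gb–Bbb–Dbb–Fb.
Second inversion places the fifth in the bass, which is Dbb.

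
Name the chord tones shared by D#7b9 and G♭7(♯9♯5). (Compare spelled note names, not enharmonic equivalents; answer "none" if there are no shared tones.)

none

D#7b9 = D#, F##, A#, C#, E.
G♭7(♯9♯5) = Gb, Bb, D, Fb, A.
Shared: none.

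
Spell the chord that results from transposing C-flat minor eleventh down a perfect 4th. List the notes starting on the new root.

Transposed root: C-flat → G-flat (perfect 4th down). So we spell G-flat minor eleventh:
root → G-flat
3rd (minor 3rd) → B-double-flat
5th (perfect 5th) → D-flat
7th (minor 7th) → F-flat
9th (major 9th) → A-flat
11th (perfect 11th) → C-flat

G-flat, B-double-flat, D-flat, F-flat, A-flat, C-flat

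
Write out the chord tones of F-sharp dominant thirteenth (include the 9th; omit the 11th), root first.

F-sharp, A-sharp, C-sharp, E, G-sharp, D-sharp

F-sharp dominant thirteenth: dominant thirteenth on F-sharp.
root → F-sharp
3rd (major 3rd) → A-sharp
5th (perfect 5th) → C-sharp
7th (minor 7th) → E
9th (major 9th) → G-sharp
13th (major 13th) → D-sharp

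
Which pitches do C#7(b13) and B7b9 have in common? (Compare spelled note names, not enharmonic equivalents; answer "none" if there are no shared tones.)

B – A

C#7(b13): C♯ E♯ G♯ B A
B7b9: B D♯ F♯ A C
Common to both → B, A.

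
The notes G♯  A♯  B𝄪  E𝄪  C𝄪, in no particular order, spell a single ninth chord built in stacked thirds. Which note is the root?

Arranged so that each adjacent pair is a third by letter name: A♯ – C𝄪 – E𝄪 – G♯ – B𝄪.
The bottom of that stack, A♯, is the root (this is A♯ dominant seventh sharp nine sharp five).

A♯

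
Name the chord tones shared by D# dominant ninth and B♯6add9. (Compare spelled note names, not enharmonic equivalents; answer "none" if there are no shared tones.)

F##

D# dominant ninth: D# F## A# C# E#
B♯6add9: B# D## F## G## C##
Common to both → F##.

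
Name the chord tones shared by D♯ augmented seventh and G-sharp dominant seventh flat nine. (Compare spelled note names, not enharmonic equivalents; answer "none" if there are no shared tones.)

D-sharp

D♯ augmented seventh: D-sharp F-double-sharp A-double-sharp C-sharp
G-sharp dominant seventh flat nine: G-sharp B-sharp D-sharp F-sharp A
Common to both → D-sharp.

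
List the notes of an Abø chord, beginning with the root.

Root A♭, quality half-diminished seventh:
A♭ — root
C♭ — minor 3rd
E𝄫 — diminished 5th
G♭ — minor 7th

A♭  C♭  E𝄫  G♭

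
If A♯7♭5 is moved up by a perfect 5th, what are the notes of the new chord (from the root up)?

Transposed root: A♯ → E♯ (perfect 5th up). So we spell E♯ dominant seventh flat five:
root → E♯
3rd (major 3rd) → G𝄪
5th (diminished 5th) → B
7th (minor 7th) → D♯

E♯  G𝄪  B  D♯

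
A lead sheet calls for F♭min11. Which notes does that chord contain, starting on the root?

F♭  A𝄫  C♭  E𝄫  G♭  B𝄫

F♭min11: minor eleventh on F♭.
root → F♭
3rd (minor 3rd) → A𝄫
5th (perfect 5th) → C♭
7th (minor 7th) → E𝄫
9th (major 9th) → G♭
11th (perfect 11th) → B𝄫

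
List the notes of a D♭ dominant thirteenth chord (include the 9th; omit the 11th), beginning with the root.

D-flat, F, A-flat, C-flat, E-flat, B-flat

Root D-flat, quality dominant thirteenth:
root → D-flat
3rd (major 3rd) → F
5th (perfect 5th) → A-flat
7th (minor 7th) → C-flat
9th (major 9th) → E-flat
13th (major 13th) → B-flat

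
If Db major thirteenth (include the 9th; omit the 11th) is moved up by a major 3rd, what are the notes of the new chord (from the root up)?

F  A  C  E  G  D

Db up a major 3rd → F. New chord: F major thirteenth.
- root: F
- major 3rd: A
- perfect 5th: C
- major 7th: E
- major 9th: G
- major 13th: D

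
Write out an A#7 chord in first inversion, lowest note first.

C##, E#, G#, A#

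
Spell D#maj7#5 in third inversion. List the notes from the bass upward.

C𝄪 D♯ F𝄪 A𝄪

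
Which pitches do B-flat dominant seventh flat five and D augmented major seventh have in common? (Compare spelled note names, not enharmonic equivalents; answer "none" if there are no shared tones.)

B-flat dominant seventh flat five = Bb, D, Fb, Ab.
D augmented major seventh = D, F#, A#, C#.
Shared: D.

D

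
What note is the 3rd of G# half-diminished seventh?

B

Root of G# half-diminished seventh = G-sharp. The 3rd is a minor 3rd: G-sharp up a minor 3rd → B.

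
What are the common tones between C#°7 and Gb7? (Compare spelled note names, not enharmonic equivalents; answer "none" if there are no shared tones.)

Bb

C#°7: C# E G Bb
Gb7: Gb Bb Db Fb
Common to both → Bb.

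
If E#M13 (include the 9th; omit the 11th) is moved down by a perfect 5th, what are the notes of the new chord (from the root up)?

Transposed root: E# → A# (perfect 5th down). So we spell A# major thirteenth:
A# — root
C## — major 3rd
E# — perfect 5th
G## — major 7th
B# — major 9th
F## — major 13th

A#  C##  E#  G##  B#  F##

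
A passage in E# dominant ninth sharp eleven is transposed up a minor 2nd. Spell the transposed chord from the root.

F-sharp A-sharp C-sharp E G-sharp B-sharp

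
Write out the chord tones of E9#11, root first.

E, G#, B, D, F#, A#

E9#11 is a dominant ninth sharp eleven built on E.
root → E
3rd (major 3rd) → G#
5th (perfect 5th) → B
7th (minor 7th) → D
9th (major 9th) → F#
11th (augmented 11th) → A#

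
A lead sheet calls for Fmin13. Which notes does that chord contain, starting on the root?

F  Ab  C  Eb  G  Bb  D

Fmin13: minor thirteenth on F.
root → F
3rd (minor 3rd) → Ab
5th (perfect 5th) → C
7th (minor 7th) → Eb
9th (major 9th) → G
11th (perfect 11th) → Bb
13th (major 13th) → D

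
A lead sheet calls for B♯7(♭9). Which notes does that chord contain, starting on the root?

Root B#, quality dominant seventh flat nine:
- root: B#
- major 3rd: D##
- perfect 5th: F##
- minor 7th: A#
- minor 9th: C#

B#  D##  F##  A#  C#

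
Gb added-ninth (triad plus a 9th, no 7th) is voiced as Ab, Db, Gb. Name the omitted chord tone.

Bb

The full Gb added-ninth chord is Gb, Bb, Db, Ab.
Comparing with the voicing, the major 3rd (3rd) — Bb — is absent.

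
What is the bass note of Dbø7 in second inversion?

Dbø7 in root position is Db–Fb–Abb–Cb.
Second inversion places the fifth in the bass, which is Abb.

Abb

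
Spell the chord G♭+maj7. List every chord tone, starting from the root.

G♭+maj7 is an augmented major seventh built on G♭.
root → G♭
3rd (major 3rd) → B♭
5th (augmented 5th) → D
7th (major 7th) → F

G♭, B♭, D, F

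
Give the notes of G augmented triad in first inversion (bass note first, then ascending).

B, D-sharp, G

G augmented triad = G–B–D-sharp; first inversion → third (B) lowest.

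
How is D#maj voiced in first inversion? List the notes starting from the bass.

F##  A#  D#

D#maj = D#–F##–A#; first inversion → third (F##) lowest.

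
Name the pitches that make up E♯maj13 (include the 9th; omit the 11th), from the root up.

E♯  G𝄪  B♯  D𝄪  F𝄪  C𝄪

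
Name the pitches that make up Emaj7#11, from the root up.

E, G#, B, D#, A#

Emaj7#11 is a major seventh sharp eleven built on E.
Root: E
Major 3rd (3rd): G#
Perfect 5th (5th): B
Major 7th (7th): D#
Augmented 11th (11th): A#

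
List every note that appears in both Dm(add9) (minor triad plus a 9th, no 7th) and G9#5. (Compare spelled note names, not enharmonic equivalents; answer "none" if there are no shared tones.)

Dm(add9): D F A E
G9#5: G B D# F A
Common to both → F, A.

F, A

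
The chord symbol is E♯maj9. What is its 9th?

Root of E♯maj9 = E#. The 9th is a major 9th: E# up a major 9th → F##.

F##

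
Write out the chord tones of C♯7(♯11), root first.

Root C#, quality dominant seventh sharp eleven:
root → C#
3rd (major 3rd) → E#
5th (perfect 5th) → G#
7th (minor 7th) → B
11th (augmented 11th) → F##

C#  E#  G#  B  F##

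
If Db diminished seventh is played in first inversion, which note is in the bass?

F-flat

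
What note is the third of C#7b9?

C#7b9 is built on C♯; its 3rd is a major 3rd above the root.
A third above C uses the letter E, and the major 3rd above C♯ is E♯.

E♯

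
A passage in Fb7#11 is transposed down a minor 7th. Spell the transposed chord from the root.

A minor 7th down from Fb is Gb, so the new chord is Gb dominant seventh sharp eleven.
- root: Gb
- major 3rd: Bb
- perfect 5th: Db
- minor 7th: Fb
- augmented 11th: C

Gb  Bb  Db  Fb  C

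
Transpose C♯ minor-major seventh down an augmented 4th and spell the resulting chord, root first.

G, B♭, D, F♯

An augmented 4th down from C♯ is G, so the new chord is G minor-major seventh.
- root: G
- minor 3rd: B♭
- perfect 5th: D
- major 7th: F♯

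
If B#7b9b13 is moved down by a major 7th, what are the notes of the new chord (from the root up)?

A major 7th down from B♯ is C♯, so the new chord is C♯ dominant seventh flat nine flat thirteen.
Root: C♯
Major 3rd (3rd): E♯
Perfect 5th (5th): G♯
Minor 7th (7th): B
Minor 9th (9th): D
Minor 13th (13th): A

C♯ – E♯ – G♯ – B – D – A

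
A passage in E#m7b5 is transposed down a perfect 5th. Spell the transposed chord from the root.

E♯ down a perfect 5th → A♯. New chord: A♯ half-diminished seventh.
- root: A♯
- minor 3rd: C♯
- diminished 5th: E
- minor 7th: G♯

A♯, C♯, E, G♯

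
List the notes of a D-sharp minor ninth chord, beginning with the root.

D-sharp  F-sharp  A-sharp  C-sharp  E-sharp

D-sharp minor ninth is a minor ninth built on D-sharp.
D-sharp — root
F-sharp — minor 3rd
A-sharp — perfect 5th
C-sharp — minor 7th
E-sharp — major 9th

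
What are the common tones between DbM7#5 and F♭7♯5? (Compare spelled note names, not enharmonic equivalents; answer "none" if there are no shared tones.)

DbM7#5 = Db, F, A, C.
F♭7♯5 = Fb, Ab, C, Ebb.
Shared: C.

C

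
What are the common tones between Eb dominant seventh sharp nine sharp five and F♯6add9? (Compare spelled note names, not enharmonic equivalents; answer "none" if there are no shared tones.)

F#

Eb dominant seventh sharp nine sharp five = Eb, G, B, Db, F#.
F♯6add9 = F#, A#, C#, D#, G#.
Shared: F#.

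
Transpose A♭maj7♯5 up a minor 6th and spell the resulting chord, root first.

F♭, A♭, C, E♭

A minor 6th up from A♭ is F♭, so the new chord is F♭ augmented major seventh.
- root: F♭
- major 3rd: A♭
- augmented 5th: C
- major 7th: E♭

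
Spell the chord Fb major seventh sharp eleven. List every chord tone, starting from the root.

Fb major seventh sharp eleven is a major seventh sharp eleven built on Fb.
- root: Fb
- major 3rd: Ab
- perfect 5th: Cb
- major 7th: Eb
- augmented 11th: Bb

Fb – Ab – Cb – Eb – Bb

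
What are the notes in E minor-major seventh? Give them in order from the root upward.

E minor-major seventh is a minor-major seventh built on E.
- root: E
- minor 3rd: G
- perfect 5th: B
- major 7th: D#

E, G, B, D#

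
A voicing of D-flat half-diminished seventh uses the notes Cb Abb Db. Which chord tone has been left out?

The full D-flat half-diminished seventh chord is Db, Fb, Abb, Cb.
Comparing with the voicing, the minor 3rd (3rd) — Fb — is absent.

Fb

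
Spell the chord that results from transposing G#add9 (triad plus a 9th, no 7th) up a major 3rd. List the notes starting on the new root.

B#, D##, F##, C##

A major 3rd up from G# is B#, so the new chord is B# added-ninth.
B# — root
D## — major 3rd
F## — perfect 5th
C## — major 9th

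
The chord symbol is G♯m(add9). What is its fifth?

D#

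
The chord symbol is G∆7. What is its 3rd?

B

Root of G∆7 = G. The 3rd is a major 3rd: G up a major 3rd → B.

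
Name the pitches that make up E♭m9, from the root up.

E♭ G♭ B♭ D♭ F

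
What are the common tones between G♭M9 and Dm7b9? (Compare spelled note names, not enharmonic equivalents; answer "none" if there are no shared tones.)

G♭M9: Gb Bb Db F Ab
Dm7b9: D F A C Eb
Common to both → F.

F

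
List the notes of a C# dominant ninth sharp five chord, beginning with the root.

C# E# G## B D#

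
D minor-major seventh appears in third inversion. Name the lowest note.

C-sharp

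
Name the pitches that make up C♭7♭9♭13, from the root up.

Cb, Eb, Gb, Bbb, Dbb, Abb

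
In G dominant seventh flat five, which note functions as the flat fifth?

Db

Root of G dominant seventh flat five = G. The 5th is a diminished 5th: G up a diminished 5th → Db.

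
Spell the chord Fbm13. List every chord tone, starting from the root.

Fb Abb Cb Ebb Gb Bbb Db

Fbm13 is a minor thirteenth built on Fb.
root → Fb
3rd (minor 3rd) → Abb
5th (perfect 5th) → Cb
7th (minor 7th) → Ebb
9th (major 9th) → Gb
11th (perfect 11th) → Bbb
13th (major 13th) → Db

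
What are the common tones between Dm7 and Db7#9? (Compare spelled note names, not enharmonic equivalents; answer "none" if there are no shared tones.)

F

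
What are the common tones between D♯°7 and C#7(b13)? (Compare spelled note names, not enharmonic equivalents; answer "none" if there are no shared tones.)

D♯°7 = D#, F#, A, C.
C#7(b13) = C#, E#, G#, B, A.
Shared: A.

A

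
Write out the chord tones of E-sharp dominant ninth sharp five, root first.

E#, G##, B##, D#, F##

Root E#, quality dominant ninth sharp five:
Root: E#
Major 3rd (3rd): G##
Augmented 5th (5th): B##
Minor 7th (7th): D#
Major 9th (9th): F##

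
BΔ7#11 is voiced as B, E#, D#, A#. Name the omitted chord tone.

F#

BΔ7#11 = B, D#, F#, A#, E#. The voicing lacks the 5th (perfect 5th), F#.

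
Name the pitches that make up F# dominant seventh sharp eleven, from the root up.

F-sharp A-sharp C-sharp E B-sharp

F# dominant seventh sharp eleven is a dominant seventh sharp eleven built on F-sharp.
root → F-sharp
3rd (major 3rd) → A-sharp
5th (perfect 5th) → C-sharp
7th (minor 7th) → E
11th (augmented 11th) → B-sharp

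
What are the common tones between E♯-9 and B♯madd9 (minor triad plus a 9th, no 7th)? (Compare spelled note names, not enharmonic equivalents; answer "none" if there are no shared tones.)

E♯-9 = E#, G#, B#, D#, F##.
B♯madd9 = B#, D#, F##, C##.
Shared: B#, D#, F##.

B#  D#  F##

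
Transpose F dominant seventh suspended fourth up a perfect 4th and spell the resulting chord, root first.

B-flat E-flat F A-flat

A perfect 4th up from F is B-flat, so the new chord is B-flat dominant seventh suspended fourth.
root → B-flat
4th (perfect 4th) → E-flat
5th (perfect 5th) → F
7th (minor 7th) → A-flat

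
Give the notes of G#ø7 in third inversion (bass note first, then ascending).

In root position, G#ø7 is G#–B–D–F#.
Third inversion puts the seventh (F#) in the bass.

F# – G# – B – D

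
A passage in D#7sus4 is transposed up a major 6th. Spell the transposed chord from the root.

B♯, E♯, F𝄪, A♯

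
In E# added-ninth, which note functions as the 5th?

B-sharp

E# added-ninth is built on E-sharp; its 5th is a perfect 5th above the root.
A fifth above E uses the letter B, and the perfect 5th above E-sharp is B-sharp.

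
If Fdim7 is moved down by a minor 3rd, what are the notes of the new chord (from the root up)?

D  F  Ab  Cb

A minor 3rd down from F is D, so the new chord is D diminished seventh.
D — root
F — minor 3rd
Ab — diminished 5th
Cb — diminished 7th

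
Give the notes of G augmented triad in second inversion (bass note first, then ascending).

In root position, G augmented triad is G–B–D#.
Second inversion puts the fifth (D#) in the bass.

D#  G  B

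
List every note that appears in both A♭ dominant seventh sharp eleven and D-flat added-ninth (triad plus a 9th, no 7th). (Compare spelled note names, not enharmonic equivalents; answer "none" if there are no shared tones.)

A♭ dominant seventh sharp eleven: Ab C Eb Gb D
D-flat added-ninth: Db F Ab Eb
Common to both → Ab, Eb.

Ab  Eb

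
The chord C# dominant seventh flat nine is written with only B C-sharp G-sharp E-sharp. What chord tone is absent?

D

C# dominant seventh flat nine = C-sharp, E-sharp, G-sharp, B, D. The voicing lacks the 9th (minor 9th), D.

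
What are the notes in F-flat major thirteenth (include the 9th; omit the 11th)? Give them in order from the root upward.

F-flat – A-flat – C-flat – E-flat – G-flat – D-flat

F-flat major thirteenth is a major thirteenth built on F-flat.
- root: F-flat
- major 3rd: A-flat
- perfect 5th: C-flat
- major 7th: E-flat
- major 9th: G-flat
- major 13th: D-flat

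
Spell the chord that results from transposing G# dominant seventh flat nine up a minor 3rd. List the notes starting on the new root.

B, D-sharp, F-sharp, A, C

G-sharp up a minor 3rd → B. New chord: B dominant seventh flat nine.
B — root
D-sharp — major 3rd
F-sharp — perfect 5th
A — minor 7th
C — minor 9th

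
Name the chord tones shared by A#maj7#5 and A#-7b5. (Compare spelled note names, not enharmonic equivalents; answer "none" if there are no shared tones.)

A♯

A#maj7#5 = A♯, C𝄪, E𝄪, G𝄪.
A#-7b5 = A♯, C♯, E, G♯.
Shared: A♯.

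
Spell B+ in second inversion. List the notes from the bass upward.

F##  B  D#

In root position, B+ is B–D#–F##.
Second inversion puts the fifth (F##) in the bass.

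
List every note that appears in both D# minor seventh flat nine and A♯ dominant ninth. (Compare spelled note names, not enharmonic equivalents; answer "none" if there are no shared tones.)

A#

D# minor seventh flat nine = D#, F#, A#, C#, E.
A♯ dominant ninth = A#, C##, E#, G#, B#.
Shared: A#.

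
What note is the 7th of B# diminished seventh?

Root of B# diminished seventh = B-sharp. The 7th is a diminished 7th: B-sharp up a diminished 7th → A.

A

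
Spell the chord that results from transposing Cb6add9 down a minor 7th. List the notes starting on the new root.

Transposed root: Cb → Db (minor 7th down). So we spell Db six-nine:
- root: Db
- major 3rd: F
- perfect 5th: Ab
- major 6th: Bb
- major 9th: Eb

Db  F  Ab  Bb  Eb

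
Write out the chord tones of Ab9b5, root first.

A♭  C  E𝄫  G♭  B♭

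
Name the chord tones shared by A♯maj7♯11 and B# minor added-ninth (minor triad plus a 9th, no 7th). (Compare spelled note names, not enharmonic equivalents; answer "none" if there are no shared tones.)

C##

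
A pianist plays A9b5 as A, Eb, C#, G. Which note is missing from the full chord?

B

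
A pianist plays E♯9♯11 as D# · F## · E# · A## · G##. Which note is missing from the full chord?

B#

The full E♯9♯11 chord is E#, G##, B#, D#, F##, A##.
Comparing with the voicing, the perfect 5th (5th) — B# — is absent.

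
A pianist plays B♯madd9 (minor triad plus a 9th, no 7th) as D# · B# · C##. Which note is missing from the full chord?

F##

The full B♯madd9 chord is B#, D#, F##, C##.
Comparing with the voicing, the perfect 5th (5th) — F## — is absent.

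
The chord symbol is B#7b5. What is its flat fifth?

B#7b5 is built on B#; its 5th is a diminished 5th above the root.
A fifth above B uses the letter F, and the diminished 5th above B# is F#.

F#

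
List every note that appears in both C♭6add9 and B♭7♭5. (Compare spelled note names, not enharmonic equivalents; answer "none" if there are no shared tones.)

C♭6add9: C♭ E♭ G♭ A♭ D♭
B♭7♭5: B♭ D F♭ A♭
Common to both → A♭.

A♭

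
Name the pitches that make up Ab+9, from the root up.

Ab  C  E  Gb  Bb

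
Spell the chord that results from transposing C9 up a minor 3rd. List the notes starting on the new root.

Eb  G  Bb  Db  F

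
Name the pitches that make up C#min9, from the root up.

C#min9 is a minor ninth built on C♯.
- root: C♯
- minor 3rd: E
- perfect 5th: G♯
- minor 7th: B
- major 9th: D♯

C♯, E, G♯, B, D♯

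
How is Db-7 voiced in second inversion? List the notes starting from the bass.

A♭, C♭, D♭, F♭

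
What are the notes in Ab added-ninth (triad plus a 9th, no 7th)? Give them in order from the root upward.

Ab added-ninth is an added-ninth built on A♭.
- root: A♭
- major 3rd: C
- perfect 5th: E♭
- major 9th: B♭

A♭ – C – E♭ – B♭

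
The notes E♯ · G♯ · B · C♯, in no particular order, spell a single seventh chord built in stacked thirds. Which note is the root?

C♯

Stacking in thirds gives C♯ – E♯ – G♯ – B, so C♯ is the root — C♯ dominant seventh.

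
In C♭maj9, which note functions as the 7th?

Root of C♭maj9 = Cb. The 7th is a major 7th: Cb up a major 7th → Bb.

Bb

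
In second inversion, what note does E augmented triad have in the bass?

B-sharp

E augmented triad = E–G-sharp–B-sharp. Second inversion → fifth in the bass = B-sharp.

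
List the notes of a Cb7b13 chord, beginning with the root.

Cb7b13: dominant seventh flat thirteen on Cb.
root → Cb
3rd (major 3rd) → Eb
5th (perfect 5th) → Gb
7th (minor 7th) → Bbb
13th (minor 13th) → Abb

Cb  Eb  Gb  Bbb  Abb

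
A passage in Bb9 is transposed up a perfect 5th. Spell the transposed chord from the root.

Transposed root: B♭ → F (perfect 5th up). So we spell F dominant ninth:
- root: F
- major 3rd: A
- perfect 5th: C
- minor 7th: E♭
- major 9th: G

F, A, C, E♭, G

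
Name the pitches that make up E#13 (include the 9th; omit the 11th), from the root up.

E#, G##, B#, D#, F##, C##

E#13: dominant thirteenth on E#.
- root: E#
- major 3rd: G##
- perfect 5th: B#
- minor 7th: D#
- major 9th: F##
- major 13th: C##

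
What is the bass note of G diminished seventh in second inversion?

D-flat

G diminished seventh in root position is G–B-flat–D-flat–F-flat.
Second inversion places the fifth in the bass, which is D-flat.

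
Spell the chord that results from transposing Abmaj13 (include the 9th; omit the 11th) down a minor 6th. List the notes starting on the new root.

C, E, G, B, D, A

Ab down a minor 6th → C. New chord: C major thirteenth.
root → C
3rd (major 3rd) → E
5th (perfect 5th) → G
7th (major 7th) → B
9th (major 9th) → D
13th (major 13th) → A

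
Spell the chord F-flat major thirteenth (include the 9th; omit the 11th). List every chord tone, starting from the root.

F-flat A-flat C-flat E-flat G-flat D-flat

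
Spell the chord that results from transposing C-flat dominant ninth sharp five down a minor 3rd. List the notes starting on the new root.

Ab C E Gb Bb

Transposed root: Cb → Ab (minor 3rd down). So we spell Ab dominant ninth sharp five:
Ab — root
C — major 3rd
E — augmented 5th
Gb — minor 7th
Bb — major 9th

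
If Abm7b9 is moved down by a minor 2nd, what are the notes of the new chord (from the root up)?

Transposed root: Ab → G (minor 2nd down). So we spell G minor seventh flat nine:
- root: G
- minor 3rd: Bb
- perfect 5th: D
- minor 7th: F
- minor 9th: Ab

G, Bb, D, F, Ab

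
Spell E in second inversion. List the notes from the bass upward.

B  E  G♯

In root position, E is E–G♯–B.
Second inversion puts the fifth (B) in the bass.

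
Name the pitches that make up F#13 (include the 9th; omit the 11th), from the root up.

F#13 is a dominant thirteenth built on F#.
root → F#
3rd (major 3rd) → A#
5th (perfect 5th) → C#
7th (minor 7th) → E
9th (major 9th) → G#
13th (major 13th) → D#

F# A# C# E G# D#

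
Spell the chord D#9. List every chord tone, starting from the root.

D# F## A# C# E#

D#9 is a dominant ninth built on D#.
Root: D#
Major 3rd (3rd): F##
Perfect 5th (5th): A#
Minor 7th (7th): C#
Major 9th (9th): E#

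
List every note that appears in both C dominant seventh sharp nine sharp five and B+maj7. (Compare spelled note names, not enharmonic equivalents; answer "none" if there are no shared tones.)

C dominant seventh sharp nine sharp five = C, E, G#, Bb, D#.
B+maj7 = B, D#, F##, A#.
Shared: D#.

D#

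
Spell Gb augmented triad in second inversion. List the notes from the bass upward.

D, G-flat, B-flat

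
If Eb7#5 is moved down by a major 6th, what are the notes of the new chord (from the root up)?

Gb, Bb, D, Fb

A major 6th down from Eb is Gb, so the new chord is Gb augmented seventh.
- root: Gb
- major 3rd: Bb
- augmented 5th: D
- minor 7th: Fb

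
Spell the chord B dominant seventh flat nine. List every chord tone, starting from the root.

B dominant seventh flat nine: dominant seventh flat nine on B.
B — root
D# — major 3rd
F# — perfect 5th
A — minor 7th
C — minor 9th

B, D#, F#, A, C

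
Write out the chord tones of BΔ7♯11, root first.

BΔ7♯11 is a major seventh sharp eleven built on B.
root → B
3rd (major 3rd) → D#
5th (perfect 5th) → F#
7th (major 7th) → A#
11th (augmented 11th) → E#

B, D#, F#, A#, E#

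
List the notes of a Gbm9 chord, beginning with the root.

Root G♭, quality minor ninth:
G♭ — root
B𝄫 — minor 3rd
D♭ — perfect 5th
F♭ — minor 7th
A♭ — major 9th

G♭ B𝄫 D♭ F♭ A♭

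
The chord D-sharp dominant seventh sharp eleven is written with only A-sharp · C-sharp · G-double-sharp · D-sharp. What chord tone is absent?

F-double-sharp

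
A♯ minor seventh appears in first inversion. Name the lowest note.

C-sharp

A♯ minor seventh in root position is A-sharp–C-sharp–E-sharp–G-sharp.
First inversion places the third in the bass, which is C-sharp.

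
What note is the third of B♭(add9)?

Root of B♭(add9) = Bb. The 3rd is a major 3rd: Bb up a major 3rd → D.

D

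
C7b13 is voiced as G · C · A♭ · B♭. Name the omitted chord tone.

E

C7b13 = C, E, G, B♭, A♭. The voicing lacks the 3rd (major 3rd), E.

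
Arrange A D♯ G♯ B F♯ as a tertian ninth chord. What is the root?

G♯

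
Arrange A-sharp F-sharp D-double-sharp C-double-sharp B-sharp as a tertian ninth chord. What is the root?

B-sharp

Stacking in thirds gives B-sharp – D-double-sharp – F-sharp – A-sharp – C-double-sharp, so B-sharp is the root — B-sharp dominant ninth flat five.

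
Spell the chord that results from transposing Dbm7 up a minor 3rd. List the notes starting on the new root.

F♭  A𝄫  C♭  E𝄫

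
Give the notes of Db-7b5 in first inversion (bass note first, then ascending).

In root position, Db-7b5 is D♭–F♭–A𝄫–C♭.
First inversion puts the third (F♭) in the bass.

F♭ – A𝄫 – C♭ – D♭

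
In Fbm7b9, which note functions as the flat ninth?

Fbm7b9 is built on Fb; its 9th is a minor 9th above the root.
A second above F uses the letter G, and the minor 9th above Fb is Gbb.

Gbb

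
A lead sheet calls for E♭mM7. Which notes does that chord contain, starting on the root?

Eb, Gb, Bb, D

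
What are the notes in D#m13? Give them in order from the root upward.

D#m13 is a minor thirteenth built on D#.
D# — root
F# — minor 3rd
A# — perfect 5th
C# — minor 7th
E# — major 9th
G# — perfect 11th
B# — major 13th

D#, F#, A#, C#, E#, G#, B#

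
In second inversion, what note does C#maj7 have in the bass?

C#maj7 in root position is C♯–E♯–G♯–B♯.
Second inversion places the fifth in the bass, which is G♯.

G♯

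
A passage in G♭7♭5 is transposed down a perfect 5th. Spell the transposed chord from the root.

Transposed root: Gb → Cb (perfect 5th down). So we spell Cb dominant seventh flat five:
Root: Cb
Major 3rd (3rd): Eb
Diminished 5th (5th): Gbb
Minor 7th (7th): Bbb

Cb  Eb  Gbb  Bbb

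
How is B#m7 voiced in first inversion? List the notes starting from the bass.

In root position, B#m7 is B#–D#–F##–A#.
First inversion puts the third (D#) in the bass.

D#, F##, A#, B#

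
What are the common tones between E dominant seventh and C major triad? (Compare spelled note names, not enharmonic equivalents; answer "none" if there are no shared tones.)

E

E dominant seventh: E G# B D
C major triad: C E G
Common to both → E.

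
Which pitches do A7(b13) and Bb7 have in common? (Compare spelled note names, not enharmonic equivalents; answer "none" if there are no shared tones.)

F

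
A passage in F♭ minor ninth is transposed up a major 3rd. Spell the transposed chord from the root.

F-flat up a major 3rd → A-flat. New chord: A-flat minor ninth.
A-flat — root
C-flat — minor 3rd
E-flat — perfect 5th
G-flat — minor 7th
B-flat — major 9th

A-flat, C-flat, E-flat, G-flat, B-flat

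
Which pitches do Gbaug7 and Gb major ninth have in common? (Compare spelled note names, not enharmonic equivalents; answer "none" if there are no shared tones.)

G♭ B♭

Gbaug7 = G♭, B♭, D, F♭.
Gb major ninth = G♭, B♭, D♭, F, A♭.
Shared: G♭, B♭.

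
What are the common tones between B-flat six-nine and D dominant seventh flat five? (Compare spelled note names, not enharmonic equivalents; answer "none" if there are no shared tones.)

D, C

B-flat six-nine: B-flat D F G C
D dominant seventh flat five: D F-sharp A-flat C
Common to both → D, C.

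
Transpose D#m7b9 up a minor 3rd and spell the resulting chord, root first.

F# A C# E G

D# up a minor 3rd → F#. New chord: F# minor seventh flat nine.
- root: F#
- minor 3rd: A
- perfect 5th: C#
- minor 7th: E
- minor 9th: G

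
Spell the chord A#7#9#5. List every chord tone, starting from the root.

Root A#, quality dominant seventh sharp nine sharp five:
root → A#
3rd (major 3rd) → C##
5th (augmented 5th) → E##
7th (minor 7th) → G#
9th (augmented 9th) → B##

A#  C##  E##  G#  B##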